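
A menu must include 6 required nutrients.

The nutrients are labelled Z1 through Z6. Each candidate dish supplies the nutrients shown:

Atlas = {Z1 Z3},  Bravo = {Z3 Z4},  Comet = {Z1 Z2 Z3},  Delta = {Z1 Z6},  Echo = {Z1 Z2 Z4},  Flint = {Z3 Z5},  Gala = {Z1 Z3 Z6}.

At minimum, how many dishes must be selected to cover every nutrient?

Echo and Flint and Gala together: Echo ∪ Flint ∪ Gala = {Z1, Z2, Z3, Z4, Z5, Z6} — every nutrient is covered.
Only Flint contains Z5, so Flint is forced; the remaining 4 nutrients need at least 2 more dishes (each remaining dish adds at most 3) — so at least 3 dishes are needed, and 3 is optimal.

3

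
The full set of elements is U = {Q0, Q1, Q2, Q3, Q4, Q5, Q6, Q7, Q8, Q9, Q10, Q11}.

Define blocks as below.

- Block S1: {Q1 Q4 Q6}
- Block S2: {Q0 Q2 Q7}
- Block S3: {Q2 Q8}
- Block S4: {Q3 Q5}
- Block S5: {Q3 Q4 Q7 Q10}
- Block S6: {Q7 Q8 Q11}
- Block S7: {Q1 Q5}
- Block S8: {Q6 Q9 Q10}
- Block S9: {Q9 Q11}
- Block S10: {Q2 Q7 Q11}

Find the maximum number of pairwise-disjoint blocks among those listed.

S3, S5, S7, S9 are pairwise disjoint (S3={Q2,Q8}; S5={Q3,Q4,Q7,Q10}; S7={Q1,Q5}; S9={Q9,Q11}).
Every remaining block overlaps one of these, and no 5 of the listed blocks are pairwise disjoint, so 4 is the maximum.

4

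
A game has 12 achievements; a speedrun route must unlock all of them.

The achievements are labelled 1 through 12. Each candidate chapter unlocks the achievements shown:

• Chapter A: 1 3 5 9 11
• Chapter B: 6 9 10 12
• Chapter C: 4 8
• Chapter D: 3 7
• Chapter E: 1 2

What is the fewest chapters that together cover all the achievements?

5

A and B and C and D and E together: A ∪ B ∪ C ∪ D ∪ E = {1, 2, 3, 4, 5, 6, 7, 8, 9, 10, 11, 12} — every achievement is covered.
No 4 of the 5 chapters cover everything (all 5 combinations miss at least one achievement), so 5 is optimal.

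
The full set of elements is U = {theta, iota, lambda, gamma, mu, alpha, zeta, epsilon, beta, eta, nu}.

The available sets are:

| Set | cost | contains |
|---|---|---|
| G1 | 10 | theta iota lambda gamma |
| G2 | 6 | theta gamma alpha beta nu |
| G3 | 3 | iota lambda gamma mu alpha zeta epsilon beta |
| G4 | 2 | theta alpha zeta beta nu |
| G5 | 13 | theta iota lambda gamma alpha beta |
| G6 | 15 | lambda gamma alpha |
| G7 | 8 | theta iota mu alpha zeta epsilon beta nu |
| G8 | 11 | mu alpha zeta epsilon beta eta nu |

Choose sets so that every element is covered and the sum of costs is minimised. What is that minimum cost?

16

G3, G4, G8 together cover every element (G3 ∪ G4 ∪ G8 = {theta, iota, lambda, gamma, mu, alpha, zeta, epsilon, beta, eta, nu}); total cost 3 + 2 + 11 = 16.
No covering selection has total cost below 16.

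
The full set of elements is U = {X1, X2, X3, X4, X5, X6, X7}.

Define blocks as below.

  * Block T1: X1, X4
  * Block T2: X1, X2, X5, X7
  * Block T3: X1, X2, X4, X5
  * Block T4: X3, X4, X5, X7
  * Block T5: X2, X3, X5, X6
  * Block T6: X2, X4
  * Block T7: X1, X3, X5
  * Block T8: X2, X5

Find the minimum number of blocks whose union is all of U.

Take {T2, T5, T6}. Their union is {X1, X2, X3, X4, X5, X6, X7}, which is all 7 elements.
Only T5 contains X6, so T5 is forced; the remaining 3 elements need at least 2 more blocks (each remaining block adds at most 2) — so at least 3 blocks are needed, and 3 is optimal.

3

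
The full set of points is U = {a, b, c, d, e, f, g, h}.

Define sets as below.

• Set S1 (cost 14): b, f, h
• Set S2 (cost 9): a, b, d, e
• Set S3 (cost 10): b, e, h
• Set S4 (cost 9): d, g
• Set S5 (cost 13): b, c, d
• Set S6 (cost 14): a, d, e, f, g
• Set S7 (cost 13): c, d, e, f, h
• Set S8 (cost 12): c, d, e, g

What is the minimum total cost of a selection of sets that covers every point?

S2, S4, S7 together cover every point (S2 ∪ S4 ∪ S7 = {a, b, c, d, e, f, g, h}); total cost 9 + 9 + 13 = 31.
No covering selection has total cost below 31.

31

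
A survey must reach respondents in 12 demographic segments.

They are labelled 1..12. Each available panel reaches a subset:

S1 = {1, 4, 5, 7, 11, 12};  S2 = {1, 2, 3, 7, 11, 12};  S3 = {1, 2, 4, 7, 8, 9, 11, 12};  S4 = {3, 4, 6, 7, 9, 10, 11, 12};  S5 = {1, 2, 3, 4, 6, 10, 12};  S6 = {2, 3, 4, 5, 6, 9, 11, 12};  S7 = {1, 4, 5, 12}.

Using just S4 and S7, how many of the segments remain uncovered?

2

Union of S4, S7 = {1, 3, 4, 5, 6, 7, 9, 10, 11, 12}.
Not covered: 2, 8 — 2 segments.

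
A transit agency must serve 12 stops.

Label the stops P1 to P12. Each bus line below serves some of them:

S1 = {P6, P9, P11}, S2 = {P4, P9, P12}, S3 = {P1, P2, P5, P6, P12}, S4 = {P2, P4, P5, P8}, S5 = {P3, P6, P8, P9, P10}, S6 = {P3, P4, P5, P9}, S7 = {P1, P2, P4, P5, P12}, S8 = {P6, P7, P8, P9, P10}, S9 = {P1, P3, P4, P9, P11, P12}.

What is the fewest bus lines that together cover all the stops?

S7 and S8 and S9 together: S7 ∪ S8 ∪ S9 = {P1, P2, P3, P4, P5, P6, P7, P8, P9, P10, P11, P12} — every stop is covered.
Only S8 contains P7, so S8 is forced; the remaining 7 stops need at least 2 more bus lines (each remaining bus line adds at most 5) — so at least 3 bus lines are needed, and 3 is optimal.

3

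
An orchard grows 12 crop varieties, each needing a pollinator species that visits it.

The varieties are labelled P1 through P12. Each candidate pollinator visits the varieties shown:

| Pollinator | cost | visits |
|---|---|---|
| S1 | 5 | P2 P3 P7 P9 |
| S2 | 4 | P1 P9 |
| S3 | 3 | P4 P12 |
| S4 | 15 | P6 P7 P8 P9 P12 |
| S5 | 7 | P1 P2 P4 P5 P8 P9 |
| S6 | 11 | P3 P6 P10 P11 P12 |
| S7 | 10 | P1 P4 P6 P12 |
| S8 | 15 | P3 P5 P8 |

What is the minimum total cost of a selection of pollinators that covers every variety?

S1, S5, S6 together cover every variety (S1 ∪ S5 ∪ S6 = {P1, P2, P3, P4, P5, P6, P7, P8, P9, P10, P11, P12}); total cost 5 + 7 + 11 = 23.
No covering selection has total cost below 23.

23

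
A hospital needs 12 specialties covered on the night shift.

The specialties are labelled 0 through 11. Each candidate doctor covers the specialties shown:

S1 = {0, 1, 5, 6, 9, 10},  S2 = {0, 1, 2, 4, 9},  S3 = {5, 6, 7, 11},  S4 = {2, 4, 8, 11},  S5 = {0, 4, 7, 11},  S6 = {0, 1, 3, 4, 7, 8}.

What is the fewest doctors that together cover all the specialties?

3

Take {S1, S4, S6}. Their union is {0, 1, 2, 3, 4, 5, 6, 7, 8, 9, 10, 11}, which is all 12 specialties.
Only S6 contains 3, so S6 is forced; the remaining 6 specialties need at least 2 more doctors (each remaining doctor adds at most 4) — so at least 3 doctors are needed, and 3 is optimal.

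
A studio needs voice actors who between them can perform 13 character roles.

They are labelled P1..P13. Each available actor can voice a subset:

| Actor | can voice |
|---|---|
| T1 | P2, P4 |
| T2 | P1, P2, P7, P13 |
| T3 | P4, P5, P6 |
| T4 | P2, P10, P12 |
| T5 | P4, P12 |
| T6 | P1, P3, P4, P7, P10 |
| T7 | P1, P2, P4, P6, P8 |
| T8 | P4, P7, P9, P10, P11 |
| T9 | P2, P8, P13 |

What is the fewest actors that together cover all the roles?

5

T3 and T4 and T6 and T8 and T9 together: T3 ∪ T4 ∪ T6 ∪ T8 ∪ T9 = {P1, P2, P3, P4, P5, P6, P7, P8, P9, P10, P11, P12, P13} — every role is covered.
No 4 of the 9 actors cover everything (all 126 combinations miss at least one role), so 5 is optimal.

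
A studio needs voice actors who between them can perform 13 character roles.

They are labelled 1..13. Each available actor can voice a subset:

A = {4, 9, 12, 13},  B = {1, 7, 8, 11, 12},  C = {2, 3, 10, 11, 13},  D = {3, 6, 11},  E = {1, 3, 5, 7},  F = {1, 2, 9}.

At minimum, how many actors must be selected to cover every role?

Take {A, B, C, D, E}. Their union is {1, 2, 3, 4, 5, 6, 7, 8, 9, 10, 11, 12, 13}, which is all 13 roles.
No 4 of the 6 actors cover everything (all 15 combinations miss at least one role), so 5 is optimal.

5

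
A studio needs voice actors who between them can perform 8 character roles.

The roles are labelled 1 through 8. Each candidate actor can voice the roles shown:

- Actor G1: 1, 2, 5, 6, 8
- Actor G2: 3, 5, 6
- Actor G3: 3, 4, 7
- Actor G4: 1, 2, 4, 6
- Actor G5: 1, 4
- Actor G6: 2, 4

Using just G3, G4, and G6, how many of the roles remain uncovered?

2

Union of G3, G4, G6 = {1, 2, 3, 4, 6, 7}.
Not covered: 5, 8 — 2 roles.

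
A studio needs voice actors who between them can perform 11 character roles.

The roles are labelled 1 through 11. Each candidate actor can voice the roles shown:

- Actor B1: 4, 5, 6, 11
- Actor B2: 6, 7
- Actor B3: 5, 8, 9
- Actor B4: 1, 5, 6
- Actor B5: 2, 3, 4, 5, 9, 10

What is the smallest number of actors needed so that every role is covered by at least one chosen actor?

5

B1 and B2 and B3 and B4 and B5 together: B1 ∪ B2 ∪ B3 ∪ B4 ∪ B5 = {1, 2, 3, 4, 5, 6, 7, 8, 9, 10, 11} — every role is covered.
No 4 of the 5 actors cover everything (all 5 combinations miss at least one role), so 5 is optimal.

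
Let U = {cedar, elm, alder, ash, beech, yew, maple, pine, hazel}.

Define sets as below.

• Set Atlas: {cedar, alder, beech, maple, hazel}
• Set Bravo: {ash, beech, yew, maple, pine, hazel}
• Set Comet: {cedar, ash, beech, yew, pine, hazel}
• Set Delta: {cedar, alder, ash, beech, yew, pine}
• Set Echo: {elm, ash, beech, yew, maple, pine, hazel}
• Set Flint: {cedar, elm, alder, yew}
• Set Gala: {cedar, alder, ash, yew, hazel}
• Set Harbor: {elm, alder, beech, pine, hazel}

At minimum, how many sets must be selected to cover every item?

Echo and Flint together: Echo ∪ Flint = {cedar, elm, alder, ash, beech, yew, maple, pine, hazel} — every item is covered.
No single set has all 9 items (the largest, Echo, has 7), so 2 is optimal.

2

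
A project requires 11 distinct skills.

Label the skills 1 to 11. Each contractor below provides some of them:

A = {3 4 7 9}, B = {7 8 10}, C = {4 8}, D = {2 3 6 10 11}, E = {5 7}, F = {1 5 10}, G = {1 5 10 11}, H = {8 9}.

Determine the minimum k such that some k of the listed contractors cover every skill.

4

Take {A, C, D, F}. Their union is {1, 2, 3, 4, 5, 6, 7, 8, 9, 10, 11}, which is all 11 skills.
No 3 of the 8 contractors cover everything (all 56 combinations miss at least one skill), so 4 is optimal.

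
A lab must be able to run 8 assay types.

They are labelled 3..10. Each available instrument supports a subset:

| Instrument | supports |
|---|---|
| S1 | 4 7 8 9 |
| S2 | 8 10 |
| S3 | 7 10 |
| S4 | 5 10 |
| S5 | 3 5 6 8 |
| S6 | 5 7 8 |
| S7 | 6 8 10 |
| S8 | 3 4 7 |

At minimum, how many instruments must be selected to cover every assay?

3

Take {S1, S2, S5}. Their union is {3, 4, 5, 6, 7, 8, 9, 10}, which is all 8 assays.
Only S1 contains 9, so S1 is forced; the remaining 4 assays need at least 2 more instruments (each remaining instrument adds at most 3) — so at least 3 instruments are needed, and 3 is optimal.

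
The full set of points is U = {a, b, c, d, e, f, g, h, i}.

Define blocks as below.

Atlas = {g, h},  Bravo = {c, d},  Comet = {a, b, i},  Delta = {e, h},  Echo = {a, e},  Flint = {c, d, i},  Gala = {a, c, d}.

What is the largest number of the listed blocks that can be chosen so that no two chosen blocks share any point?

3

Atlas, Bravo, Echo are pairwise disjoint (Atlas={g,h}; Bravo={c,d}; Echo={a,e}).
Every remaining block overlaps one of these, and no 4 of the listed blocks are pairwise disjoint, so 3 is the maximum.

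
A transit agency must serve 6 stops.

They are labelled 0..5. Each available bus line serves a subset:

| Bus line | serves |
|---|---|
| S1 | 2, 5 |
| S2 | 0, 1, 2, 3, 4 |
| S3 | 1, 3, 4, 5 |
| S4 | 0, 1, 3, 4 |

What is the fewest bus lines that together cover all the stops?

2

S1 and S4 together: S1 ∪ S4 = {0, 1, 2, 3, 4, 5} — every stop is covered.
No single bus line has all 6 stops (the largest, S2, has 5), so 2 is optimal.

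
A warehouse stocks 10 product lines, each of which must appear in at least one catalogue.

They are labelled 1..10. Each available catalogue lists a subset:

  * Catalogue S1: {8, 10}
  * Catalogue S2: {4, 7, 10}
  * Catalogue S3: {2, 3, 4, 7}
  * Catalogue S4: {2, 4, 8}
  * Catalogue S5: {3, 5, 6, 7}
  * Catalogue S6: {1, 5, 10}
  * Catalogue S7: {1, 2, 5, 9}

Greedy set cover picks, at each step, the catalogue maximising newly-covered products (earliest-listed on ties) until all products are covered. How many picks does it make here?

5

Greedy: pick S3 (covers 4 new) → pick S6 (covers 3 new) → pick S1 (covers 1 new) → pick S5 (covers 1 new) → pick S7 (covers 1 new). Total picks: 5.
(The true minimum cover uses only 4 catalogues, so greedy is not optimal here.)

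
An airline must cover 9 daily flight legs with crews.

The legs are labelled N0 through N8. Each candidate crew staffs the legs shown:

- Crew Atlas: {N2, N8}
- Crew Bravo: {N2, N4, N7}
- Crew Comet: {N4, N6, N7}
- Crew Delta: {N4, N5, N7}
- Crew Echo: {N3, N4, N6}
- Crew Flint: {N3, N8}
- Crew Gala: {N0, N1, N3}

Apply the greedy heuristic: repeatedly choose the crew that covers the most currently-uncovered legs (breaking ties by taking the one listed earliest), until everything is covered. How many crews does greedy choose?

5

Greedy: pick Bravo (covers 3 new) → pick Gala (covers 3 new) → pick Atlas (covers 1 new) → pick Comet (covers 1 new) → pick Delta (covers 1 new). Total picks: 5.
(The true minimum cover uses only 4 crews, so greedy is not optimal here.)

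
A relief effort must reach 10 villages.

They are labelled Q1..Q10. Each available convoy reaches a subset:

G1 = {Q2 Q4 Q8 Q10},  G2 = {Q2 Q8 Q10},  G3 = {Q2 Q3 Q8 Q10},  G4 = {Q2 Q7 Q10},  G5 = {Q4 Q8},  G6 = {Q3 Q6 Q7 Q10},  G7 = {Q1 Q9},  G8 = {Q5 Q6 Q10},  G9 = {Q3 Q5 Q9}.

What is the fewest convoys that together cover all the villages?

G1 and G6 and G7 and G9 together: G1 ∪ G6 ∪ G7 ∪ G9 = {Q1, Q2, Q3, Q4, Q5, Q6, Q7, Q8, Q9, Q10} — every village is covered.
No 3 of the 9 convoys cover everything (all 84 combinations miss at least one village), so 4 is optimal.

4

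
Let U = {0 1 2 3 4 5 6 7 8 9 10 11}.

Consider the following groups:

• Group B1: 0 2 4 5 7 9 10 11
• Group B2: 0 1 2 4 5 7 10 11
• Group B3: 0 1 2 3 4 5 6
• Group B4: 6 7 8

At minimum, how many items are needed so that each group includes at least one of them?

Take H = {3, 7}. Each listed group contains at least one of these, so H is a hitting set of size 2.
No single item lies in every group, so at least 2 are needed and 2 is optimal.

2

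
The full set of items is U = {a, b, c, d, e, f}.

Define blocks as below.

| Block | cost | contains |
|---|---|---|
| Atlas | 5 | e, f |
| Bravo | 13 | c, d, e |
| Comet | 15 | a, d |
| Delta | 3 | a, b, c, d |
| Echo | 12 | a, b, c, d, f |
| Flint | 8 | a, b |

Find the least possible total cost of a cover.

Atlas, Delta together cover every item (Atlas ∪ Delta = {a, b, c, d, e, f}); total cost 5 + 3 = 8.
No covering selection has total cost below 8.

8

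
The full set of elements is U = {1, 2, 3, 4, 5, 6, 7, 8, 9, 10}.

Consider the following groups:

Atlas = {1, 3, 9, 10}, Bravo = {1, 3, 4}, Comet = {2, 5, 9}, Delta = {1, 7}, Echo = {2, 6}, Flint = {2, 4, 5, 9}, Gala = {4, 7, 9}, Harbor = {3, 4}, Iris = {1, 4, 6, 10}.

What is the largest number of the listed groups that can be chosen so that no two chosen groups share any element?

Delta, Echo, Harbor are pairwise disjoint (Delta={1,7}; Echo={2,6}; Harbor={3,4}).
Every remaining group overlaps one of these, and no 4 of the listed groups are pairwise disjoint, so 3 is the maximum.

3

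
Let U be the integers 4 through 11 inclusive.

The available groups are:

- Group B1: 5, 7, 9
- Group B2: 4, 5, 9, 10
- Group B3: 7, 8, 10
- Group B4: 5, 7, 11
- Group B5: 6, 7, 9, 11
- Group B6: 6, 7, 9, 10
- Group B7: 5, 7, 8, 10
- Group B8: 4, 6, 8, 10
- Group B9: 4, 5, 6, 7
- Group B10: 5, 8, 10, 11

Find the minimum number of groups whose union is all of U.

Take {B4, B6, B8}. Their union is {4, 5, 6, 7, 8, 9, 10, 11}, which is all 8 elements.
No 2 of the 10 groups cover everything (all 45 combinations miss at least one element), so 3 is optimal.

3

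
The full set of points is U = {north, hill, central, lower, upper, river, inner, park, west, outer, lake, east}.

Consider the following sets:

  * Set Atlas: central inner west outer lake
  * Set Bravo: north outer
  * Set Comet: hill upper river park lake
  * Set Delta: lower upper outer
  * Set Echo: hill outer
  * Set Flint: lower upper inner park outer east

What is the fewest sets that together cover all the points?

4

Atlas and Bravo and Comet and Flint together: Atlas ∪ Bravo ∪ Comet ∪ Flint = {north, hill, central, lower, upper, river, inner, park, west, outer, lake, east} — every point is covered.
No 3 of the 6 sets cover everything (all 20 combinations miss at least one point), so 4 is optimal.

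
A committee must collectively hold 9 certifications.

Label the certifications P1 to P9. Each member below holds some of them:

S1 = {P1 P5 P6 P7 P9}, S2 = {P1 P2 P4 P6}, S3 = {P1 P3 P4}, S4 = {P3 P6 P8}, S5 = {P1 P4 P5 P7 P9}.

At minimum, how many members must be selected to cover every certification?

Take {S1, S2, S4}. Their union is {P1, P2, P3, P4, P5, P6, P7, P8, P9}, which is all 9 certifications.
Only S2 contains P2, so S2 is forced; the remaining 5 certifications need at least 2 more members (each remaining member adds at most 3) — so at least 3 members are needed, and 3 is optimal.

3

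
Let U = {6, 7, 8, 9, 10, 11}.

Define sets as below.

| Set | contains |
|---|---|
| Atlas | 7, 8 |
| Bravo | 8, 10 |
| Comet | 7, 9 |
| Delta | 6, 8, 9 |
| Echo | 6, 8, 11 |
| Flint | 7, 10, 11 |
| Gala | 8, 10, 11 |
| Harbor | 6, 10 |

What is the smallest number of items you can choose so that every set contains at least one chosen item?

H = {7, 8, 10} meets every set (each contains at least one member of H), and |H| = 3.
No choice of 2 items meets every set, so 3 is the minimum.

3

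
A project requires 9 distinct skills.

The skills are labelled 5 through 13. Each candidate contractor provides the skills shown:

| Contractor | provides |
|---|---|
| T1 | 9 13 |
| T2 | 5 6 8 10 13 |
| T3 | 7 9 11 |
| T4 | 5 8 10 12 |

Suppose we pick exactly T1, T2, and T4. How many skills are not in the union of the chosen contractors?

Union of T1, T2, T4 = {5, 6, 8, 9, 10, 12, 13}.
Not covered: 7, 11 — 2 skills.

2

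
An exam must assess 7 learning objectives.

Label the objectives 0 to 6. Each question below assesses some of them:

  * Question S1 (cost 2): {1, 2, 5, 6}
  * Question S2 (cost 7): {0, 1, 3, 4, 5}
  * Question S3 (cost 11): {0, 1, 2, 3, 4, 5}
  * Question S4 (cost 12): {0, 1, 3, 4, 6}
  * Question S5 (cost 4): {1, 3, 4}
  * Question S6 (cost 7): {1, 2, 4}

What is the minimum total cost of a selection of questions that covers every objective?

9

S1, S2 together cover every objective (S1 ∪ S2 = {0, 1, 2, 3, 4, 5, 6}); total cost 2 + 7 = 9.
The greedy pick S1, S5, S2 costs 13; no covering selection beats 9.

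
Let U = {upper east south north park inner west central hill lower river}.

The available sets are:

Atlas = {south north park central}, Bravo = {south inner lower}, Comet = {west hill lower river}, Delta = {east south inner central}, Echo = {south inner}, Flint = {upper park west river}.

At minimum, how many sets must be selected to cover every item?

4

Take {Atlas, Comet, Delta, Flint}. Their union is {upper, east, south, north, park, inner, west, central, hill, lower, river}, which is all 11 items.
No 3 of the 6 sets cover everything (all 20 combinations miss at least one item), so 4 is optimal.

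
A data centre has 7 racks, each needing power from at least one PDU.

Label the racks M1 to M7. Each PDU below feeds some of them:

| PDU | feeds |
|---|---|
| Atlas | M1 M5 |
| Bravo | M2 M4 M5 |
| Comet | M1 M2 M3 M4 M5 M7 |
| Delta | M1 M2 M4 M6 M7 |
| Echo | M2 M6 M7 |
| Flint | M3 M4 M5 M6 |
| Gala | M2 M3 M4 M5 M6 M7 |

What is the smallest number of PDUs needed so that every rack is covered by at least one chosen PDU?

2

Comet and Delta together: Comet ∪ Delta = {M1, M2, M3, M4, M5, M6, M7} — every rack is covered.
No single PDU has all 7 racks (the largest, Comet, has 6), so 2 is optimal.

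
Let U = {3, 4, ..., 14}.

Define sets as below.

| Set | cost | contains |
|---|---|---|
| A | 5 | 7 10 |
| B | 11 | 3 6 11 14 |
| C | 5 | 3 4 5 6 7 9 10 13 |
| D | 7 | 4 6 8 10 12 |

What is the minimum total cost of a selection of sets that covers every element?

23

B, C, D together cover every element (B ∪ C ∪ D = {3, 4, 5, 6, 7, 8, 9, 10, 11, 12, 13, 14}); total cost 11 + 5 + 7 = 23.
No covering selection has total cost below 23.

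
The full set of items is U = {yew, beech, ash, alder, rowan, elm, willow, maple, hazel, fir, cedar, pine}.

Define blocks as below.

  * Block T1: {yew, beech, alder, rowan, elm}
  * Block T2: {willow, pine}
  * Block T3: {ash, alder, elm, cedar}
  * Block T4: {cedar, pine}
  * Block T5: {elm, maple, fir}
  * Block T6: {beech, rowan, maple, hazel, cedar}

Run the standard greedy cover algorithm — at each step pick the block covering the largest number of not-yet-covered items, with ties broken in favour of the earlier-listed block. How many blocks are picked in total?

5

Greedy: pick T1 (covers 5 new) → pick T6 (covers 3 new) → pick T2 (covers 2 new) → pick T3 (covers 1 new) → pick T5 (covers 1 new). Total picks: 5.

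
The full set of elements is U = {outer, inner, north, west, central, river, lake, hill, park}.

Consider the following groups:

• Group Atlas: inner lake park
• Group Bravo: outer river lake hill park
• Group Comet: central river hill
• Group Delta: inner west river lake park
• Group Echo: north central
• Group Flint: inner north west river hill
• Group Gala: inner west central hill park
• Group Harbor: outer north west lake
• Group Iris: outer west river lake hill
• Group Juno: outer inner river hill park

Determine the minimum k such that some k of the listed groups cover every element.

Flint and Gala and Harbor together: Flint ∪ Gala ∪ Harbor = {outer, inner, north, west, central, river, lake, hill, park} — every element is covered.
No 2 of the 10 groups cover everything (all 45 combinations miss at least one element), so 3 is optimal.

3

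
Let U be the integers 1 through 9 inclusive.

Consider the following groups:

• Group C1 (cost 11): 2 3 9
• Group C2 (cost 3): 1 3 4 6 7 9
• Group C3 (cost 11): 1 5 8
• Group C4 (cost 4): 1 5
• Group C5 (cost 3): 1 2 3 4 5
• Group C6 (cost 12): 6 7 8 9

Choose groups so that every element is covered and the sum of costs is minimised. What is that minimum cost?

15

C5, C6 together cover every element (C5 ∪ C6 = {1, 2, 3, 4, 5, 6, 7, 8, 9}); total cost 3 + 12 = 15.
The greedy pick C2, C5, C3 costs 17; no covering selection beats 15.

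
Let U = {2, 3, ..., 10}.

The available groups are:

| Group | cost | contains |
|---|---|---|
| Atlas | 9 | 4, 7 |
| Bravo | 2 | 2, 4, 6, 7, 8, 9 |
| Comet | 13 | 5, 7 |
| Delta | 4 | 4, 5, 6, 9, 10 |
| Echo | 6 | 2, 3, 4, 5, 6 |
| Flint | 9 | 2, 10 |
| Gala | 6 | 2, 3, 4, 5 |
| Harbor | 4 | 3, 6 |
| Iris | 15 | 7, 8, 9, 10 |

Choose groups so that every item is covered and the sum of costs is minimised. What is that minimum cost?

10

Bravo, Delta, Harbor together cover every item (Bravo ∪ Delta ∪ Harbor = {2, 3, 4, 5, 6, 7, 8, 9, 10}); total cost 2 + 4 + 4 = 10.
No covering selection has total cost below 10.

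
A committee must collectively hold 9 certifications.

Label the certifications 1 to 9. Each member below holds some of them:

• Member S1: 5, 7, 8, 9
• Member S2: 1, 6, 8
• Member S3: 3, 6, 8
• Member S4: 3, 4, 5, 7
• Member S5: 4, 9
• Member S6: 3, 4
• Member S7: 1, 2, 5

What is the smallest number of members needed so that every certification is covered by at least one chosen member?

S3 and S4 and S5 and S7 together: S3 ∪ S4 ∪ S5 ∪ S7 = {1, 2, 3, 4, 5, 6, 7, 8, 9} — every certification is covered.
No 3 of the 7 members cover everything (all 35 combinations miss at least one certification), so 4 is optimal.

4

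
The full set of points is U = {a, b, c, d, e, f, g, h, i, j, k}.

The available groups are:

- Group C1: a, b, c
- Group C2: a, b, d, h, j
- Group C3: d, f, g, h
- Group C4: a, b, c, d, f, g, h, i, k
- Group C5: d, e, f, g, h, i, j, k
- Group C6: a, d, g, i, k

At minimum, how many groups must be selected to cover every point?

2

C4 and C5 cover everything between them: the union {a, b, c, d, e, f, g, h, i, j, k} is all of U.
No single group has all 11 points (the largest, C4, has 9), so 2 is optimal.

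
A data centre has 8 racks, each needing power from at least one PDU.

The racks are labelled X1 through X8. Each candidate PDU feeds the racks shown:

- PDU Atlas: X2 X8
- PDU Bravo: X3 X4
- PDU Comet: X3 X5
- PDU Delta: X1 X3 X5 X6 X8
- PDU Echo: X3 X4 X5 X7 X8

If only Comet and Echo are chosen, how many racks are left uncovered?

3

Union of Comet, Echo = {X3, X4, X5, X7, X8}.
Not covered: X1, X2, X6 — 3 racks.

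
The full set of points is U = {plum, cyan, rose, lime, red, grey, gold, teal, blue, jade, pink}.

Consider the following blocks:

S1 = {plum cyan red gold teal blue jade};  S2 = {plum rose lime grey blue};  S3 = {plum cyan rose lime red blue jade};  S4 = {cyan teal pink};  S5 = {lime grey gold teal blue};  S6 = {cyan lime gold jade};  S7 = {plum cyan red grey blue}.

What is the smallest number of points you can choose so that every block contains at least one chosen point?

2

H = {cyan, lime} meets every block (each contains at least one member of H), and |H| = 2.
The blocks S2, S4 are pairwise disjoint, so any hitting set needs a separate point for each — at least 2. Hence 2 is optimal.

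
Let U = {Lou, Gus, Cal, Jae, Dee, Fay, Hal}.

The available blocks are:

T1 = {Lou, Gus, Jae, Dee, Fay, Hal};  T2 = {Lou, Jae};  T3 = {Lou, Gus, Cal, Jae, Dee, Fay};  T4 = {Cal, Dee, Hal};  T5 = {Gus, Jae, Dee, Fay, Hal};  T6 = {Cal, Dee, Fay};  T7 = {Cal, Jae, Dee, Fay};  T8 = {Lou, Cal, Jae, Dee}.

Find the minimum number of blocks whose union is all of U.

2

T1 and T4 cover everything between them: the union {Lou, Gus, Cal, Jae, Dee, Fay, Hal} is all of U.
No single block has all 7 items (the largest, T1, has 6), so 2 is optimal.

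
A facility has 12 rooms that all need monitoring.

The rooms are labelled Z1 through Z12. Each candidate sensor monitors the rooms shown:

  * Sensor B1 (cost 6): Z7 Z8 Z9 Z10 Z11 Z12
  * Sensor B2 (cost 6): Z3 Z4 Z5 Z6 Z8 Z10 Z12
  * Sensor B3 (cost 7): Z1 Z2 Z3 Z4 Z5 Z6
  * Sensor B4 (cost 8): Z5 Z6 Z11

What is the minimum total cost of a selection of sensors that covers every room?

13

B1, B3 together cover every room (B1 ∪ B3 = {Z1, Z2, Z3, Z4, Z5, Z6, Z7, Z8, Z9, Z10, Z11, Z12}); total cost 6 + 7 = 13.
The greedy pick B2, B1, B3 costs 19; no covering selection beats 13.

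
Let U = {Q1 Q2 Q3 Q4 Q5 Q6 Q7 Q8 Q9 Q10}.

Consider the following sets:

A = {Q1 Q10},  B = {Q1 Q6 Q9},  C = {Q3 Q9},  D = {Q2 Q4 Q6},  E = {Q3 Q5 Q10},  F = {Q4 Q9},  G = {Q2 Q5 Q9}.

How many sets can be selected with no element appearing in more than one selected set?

3

A, C, D are pairwise disjoint (A={Q1,Q10}; C={Q3,Q9}; D={Q2,Q4,Q6}).
Every remaining set overlaps one of these, and no 4 of the listed sets are pairwise disjoint, so 3 is the maximum.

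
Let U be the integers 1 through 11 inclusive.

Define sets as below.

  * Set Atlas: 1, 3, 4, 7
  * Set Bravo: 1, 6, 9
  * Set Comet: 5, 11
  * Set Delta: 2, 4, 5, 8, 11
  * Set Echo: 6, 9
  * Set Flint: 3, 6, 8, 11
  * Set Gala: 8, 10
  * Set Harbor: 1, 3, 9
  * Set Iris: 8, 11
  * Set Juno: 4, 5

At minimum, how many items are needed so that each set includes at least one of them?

The 4 items {3, 5, 8, 9} hit every set.
The sets Atlas, Comet, Echo, Gala are pairwise disjoint, so any hitting set needs a separate item for each — at least 4. Hence 4 is optimal.

4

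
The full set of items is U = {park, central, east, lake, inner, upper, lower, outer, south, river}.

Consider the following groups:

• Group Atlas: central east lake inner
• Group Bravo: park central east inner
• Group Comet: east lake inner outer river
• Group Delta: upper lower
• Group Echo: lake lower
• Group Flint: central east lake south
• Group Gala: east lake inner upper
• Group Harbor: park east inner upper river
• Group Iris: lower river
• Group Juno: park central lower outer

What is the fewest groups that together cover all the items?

3

Flint and Harbor and Juno together: Flint ∪ Harbor ∪ Juno = {park, central, east, lake, inner, upper, lower, outer, south, river} — every item is covered.
Only Flint contains south, so Flint is forced; the remaining 6 items need at least 2 more groups (each remaining group adds at most 4) — so at least 3 groups are needed, and 3 is optimal.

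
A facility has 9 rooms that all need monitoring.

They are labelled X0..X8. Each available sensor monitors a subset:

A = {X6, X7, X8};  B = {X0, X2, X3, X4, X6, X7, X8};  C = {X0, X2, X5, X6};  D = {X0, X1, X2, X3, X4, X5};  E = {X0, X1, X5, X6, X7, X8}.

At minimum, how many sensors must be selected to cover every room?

Take {A, D}. Their union is {X0, X1, X2, X3, X4, X5, X6, X7, X8}, which is all 9 rooms.
No single sensor has all 9 rooms (the largest, B, has 7), so 2 is optimal.

2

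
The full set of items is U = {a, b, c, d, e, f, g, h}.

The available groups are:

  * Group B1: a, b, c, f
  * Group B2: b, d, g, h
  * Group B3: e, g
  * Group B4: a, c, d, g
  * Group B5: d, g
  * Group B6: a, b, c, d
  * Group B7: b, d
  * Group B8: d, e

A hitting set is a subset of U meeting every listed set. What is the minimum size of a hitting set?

3

T = {d, e, f} meets every group (each contains at least one member of T), and |T| = 3.
No choice of 2 items meets every group, so 3 is the minimum.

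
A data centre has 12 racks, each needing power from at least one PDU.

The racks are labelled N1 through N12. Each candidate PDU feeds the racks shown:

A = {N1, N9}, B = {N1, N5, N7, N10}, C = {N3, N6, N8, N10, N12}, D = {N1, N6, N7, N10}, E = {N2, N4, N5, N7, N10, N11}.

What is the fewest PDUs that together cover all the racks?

Take {A, C, E}. Their union is {N1, N2, N3, N4, N5, N6, N7, N8, N9, N10, N11, N12}, which is all 12 racks.
Only E contains N2, so E is forced; the remaining 6 racks need at least 2 more PDUs (each remaining PDU adds at most 4) — so at least 3 PDUs are needed, and 3 is optimal.

3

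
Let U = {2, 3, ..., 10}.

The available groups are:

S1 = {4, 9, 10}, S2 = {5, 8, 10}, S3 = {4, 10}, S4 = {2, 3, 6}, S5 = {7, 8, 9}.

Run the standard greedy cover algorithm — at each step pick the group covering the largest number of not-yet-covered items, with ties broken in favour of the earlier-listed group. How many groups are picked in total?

4

Greedy: pick S1 (covers 3 new) → pick S4 (covers 3 new) → pick S2 (covers 2 new) → pick S5 (covers 1 new). Total picks: 4.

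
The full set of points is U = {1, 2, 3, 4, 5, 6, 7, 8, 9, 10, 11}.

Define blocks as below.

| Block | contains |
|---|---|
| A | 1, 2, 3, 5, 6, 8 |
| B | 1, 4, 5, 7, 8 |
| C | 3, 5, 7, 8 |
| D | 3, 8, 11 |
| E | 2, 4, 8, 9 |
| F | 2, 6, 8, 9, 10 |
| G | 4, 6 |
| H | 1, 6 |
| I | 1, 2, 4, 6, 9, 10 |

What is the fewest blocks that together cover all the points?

3

B, D, and F cover everything between them: the union {1, 2, 3, 4, 5, 6, 7, 8, 9, 10, 11} is all of U.
Only D contains 11, so D is forced; the remaining 8 points need at least 2 more blocks (each remaining block adds at most 6) — so at least 3 blocks are needed, and 3 is optimal.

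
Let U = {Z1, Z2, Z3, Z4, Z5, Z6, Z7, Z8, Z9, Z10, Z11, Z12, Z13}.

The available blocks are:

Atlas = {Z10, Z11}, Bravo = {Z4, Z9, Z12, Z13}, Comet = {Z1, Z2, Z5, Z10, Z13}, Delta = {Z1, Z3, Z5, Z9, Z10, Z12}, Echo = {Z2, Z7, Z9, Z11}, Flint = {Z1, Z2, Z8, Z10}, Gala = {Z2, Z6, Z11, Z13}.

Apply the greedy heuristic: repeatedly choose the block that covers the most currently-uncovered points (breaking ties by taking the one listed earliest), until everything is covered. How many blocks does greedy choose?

5

Greedy: pick Delta (covers 6 new) → pick Gala (covers 4 new) → pick Bravo (covers 1 new) → pick Echo (covers 1 new) → pick Flint (covers 1 new). Total picks: 5.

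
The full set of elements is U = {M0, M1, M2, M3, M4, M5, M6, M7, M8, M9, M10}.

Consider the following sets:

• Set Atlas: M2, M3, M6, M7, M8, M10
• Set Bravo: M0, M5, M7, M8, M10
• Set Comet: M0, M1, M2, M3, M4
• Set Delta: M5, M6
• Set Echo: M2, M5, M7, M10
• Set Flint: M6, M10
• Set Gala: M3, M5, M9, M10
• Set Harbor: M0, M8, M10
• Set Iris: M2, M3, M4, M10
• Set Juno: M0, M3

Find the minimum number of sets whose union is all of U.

3

Take {Atlas, Comet, Gala}. Their union is {M0, M1, M2, M3, M4, M5, M6, M7, M8, M9, M10}, which is all 11 elements.
Only Comet contains M1, so Comet is forced; the remaining 6 elements need at least 2 more sets (each remaining set adds at most 4) — so at least 3 sets are needed, and 3 is optimal.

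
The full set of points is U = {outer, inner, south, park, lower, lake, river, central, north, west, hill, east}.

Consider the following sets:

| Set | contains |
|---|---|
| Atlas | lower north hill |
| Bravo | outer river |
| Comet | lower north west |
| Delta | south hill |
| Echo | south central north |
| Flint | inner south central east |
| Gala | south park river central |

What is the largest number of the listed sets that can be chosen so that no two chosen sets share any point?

3

Bravo, Comet, Flint are pairwise disjoint (Bravo={outer,river}; Comet={lower,north,west}; Flint={inner,south,central,east}).
Every remaining set overlaps one of these, and no 4 of the listed sets are pairwise disjoint, so 3 is the maximum.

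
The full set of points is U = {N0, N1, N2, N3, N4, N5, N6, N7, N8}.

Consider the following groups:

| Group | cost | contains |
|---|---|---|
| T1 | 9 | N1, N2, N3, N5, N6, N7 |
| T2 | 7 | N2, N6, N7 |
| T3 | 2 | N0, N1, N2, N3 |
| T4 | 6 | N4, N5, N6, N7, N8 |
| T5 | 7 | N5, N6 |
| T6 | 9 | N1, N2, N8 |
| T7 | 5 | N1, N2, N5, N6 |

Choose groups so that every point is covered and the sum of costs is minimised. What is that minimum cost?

T3, T4 together cover every point (T3 ∪ T4 = {N0, N1, N2, N3, N4, N5, N6, N7, N8}); total cost 2 + 6 = 8.
No covering selection has total cost below 8.

8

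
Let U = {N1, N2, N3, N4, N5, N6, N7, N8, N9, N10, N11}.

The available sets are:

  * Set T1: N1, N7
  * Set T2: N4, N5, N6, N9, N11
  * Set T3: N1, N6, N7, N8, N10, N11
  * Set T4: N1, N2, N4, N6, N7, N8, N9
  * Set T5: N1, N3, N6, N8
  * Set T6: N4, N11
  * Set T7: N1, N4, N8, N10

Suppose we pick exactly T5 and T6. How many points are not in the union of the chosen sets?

Union of T5, T6 = {N1, N3, N4, N6, N8, N11}.
Not covered: N2, N5, N7, N9, N10 — 5 points.

5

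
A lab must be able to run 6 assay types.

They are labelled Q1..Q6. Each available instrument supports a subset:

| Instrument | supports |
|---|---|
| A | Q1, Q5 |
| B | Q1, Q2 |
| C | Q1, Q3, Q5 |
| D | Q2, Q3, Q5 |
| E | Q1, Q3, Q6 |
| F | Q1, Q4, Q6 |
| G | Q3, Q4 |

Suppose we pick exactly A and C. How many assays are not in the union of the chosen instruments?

Union of A, C = {Q1, Q3, Q5}.
Not covered: Q2, Q4, Q6 — 3 assays.

3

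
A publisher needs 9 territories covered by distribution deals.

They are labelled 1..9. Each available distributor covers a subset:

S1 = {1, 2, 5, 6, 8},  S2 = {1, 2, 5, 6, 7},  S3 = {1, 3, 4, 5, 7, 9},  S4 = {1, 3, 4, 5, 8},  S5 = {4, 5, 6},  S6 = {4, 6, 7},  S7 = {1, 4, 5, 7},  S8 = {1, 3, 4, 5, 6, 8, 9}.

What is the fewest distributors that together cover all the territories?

Take {S2, S8}. Their union is {1, 2, 3, 4, 5, 6, 7, 8, 9}, which is all 9 territories.
No single distributor has all 9 territories (the largest, S8, has 7), so 2 is optimal.

2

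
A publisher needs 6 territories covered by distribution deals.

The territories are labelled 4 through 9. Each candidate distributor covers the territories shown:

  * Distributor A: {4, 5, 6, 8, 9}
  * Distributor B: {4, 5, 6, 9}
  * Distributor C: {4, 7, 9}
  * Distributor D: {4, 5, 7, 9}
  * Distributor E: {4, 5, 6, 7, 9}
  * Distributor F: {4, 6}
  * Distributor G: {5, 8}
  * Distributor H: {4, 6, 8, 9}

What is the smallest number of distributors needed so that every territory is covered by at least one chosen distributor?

2

A and C together: A ∪ C = {4, 5, 6, 7, 8, 9} — every territory is covered.
No single distributor has all 6 territories (the largest, A, has 5), so 2 is optimal.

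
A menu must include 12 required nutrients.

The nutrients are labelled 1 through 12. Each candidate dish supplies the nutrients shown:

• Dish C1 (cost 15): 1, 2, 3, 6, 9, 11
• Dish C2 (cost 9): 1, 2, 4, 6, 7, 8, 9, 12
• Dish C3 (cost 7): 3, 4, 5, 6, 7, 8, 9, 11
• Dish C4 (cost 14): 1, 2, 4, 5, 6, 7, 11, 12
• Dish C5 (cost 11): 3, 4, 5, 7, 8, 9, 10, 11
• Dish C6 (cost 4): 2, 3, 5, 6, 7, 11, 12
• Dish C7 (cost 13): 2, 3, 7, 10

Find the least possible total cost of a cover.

20

C2, C5 together cover every nutrient (C2 ∪ C5 = {1, 2, 3, 4, 5, 6, 7, 8, 9, 10, 11, 12}); total cost 9 + 11 = 20.
The greedy pick C6, C2, C5 costs 24; no covering selection beats 20.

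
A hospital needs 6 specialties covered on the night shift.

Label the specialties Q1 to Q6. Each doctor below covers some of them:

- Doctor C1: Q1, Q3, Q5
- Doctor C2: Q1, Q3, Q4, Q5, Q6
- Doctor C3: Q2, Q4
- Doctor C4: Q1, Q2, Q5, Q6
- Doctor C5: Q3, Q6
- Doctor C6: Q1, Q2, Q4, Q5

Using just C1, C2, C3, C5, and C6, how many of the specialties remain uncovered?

0

Union of C1, C2, C3, C5, C6 = {Q1, Q2, Q3, Q4, Q5, Q6} — that's every specialty, so 0 are uncovered.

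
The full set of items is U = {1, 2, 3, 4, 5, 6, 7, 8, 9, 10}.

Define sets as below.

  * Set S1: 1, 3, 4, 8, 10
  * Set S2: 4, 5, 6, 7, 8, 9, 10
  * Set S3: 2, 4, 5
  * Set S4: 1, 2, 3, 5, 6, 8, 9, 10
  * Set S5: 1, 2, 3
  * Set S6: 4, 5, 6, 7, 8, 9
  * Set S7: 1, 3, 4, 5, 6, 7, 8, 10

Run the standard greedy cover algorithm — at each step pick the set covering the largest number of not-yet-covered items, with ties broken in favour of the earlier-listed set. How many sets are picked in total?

2

Greedy: pick S4 (covers 8 new) → pick S2 (covers 2 new). Total picks: 2.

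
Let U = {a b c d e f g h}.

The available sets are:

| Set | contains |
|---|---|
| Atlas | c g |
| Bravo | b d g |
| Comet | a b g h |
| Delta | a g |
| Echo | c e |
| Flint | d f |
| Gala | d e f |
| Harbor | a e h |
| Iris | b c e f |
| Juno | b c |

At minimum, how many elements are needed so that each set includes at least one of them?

The 3 elements {a, c, d} hit every set.
The sets Delta, Echo, Flint are pairwise disjoint, so any hitting set needs a separate element for each — at least 3. Hence 3 is optimal.

3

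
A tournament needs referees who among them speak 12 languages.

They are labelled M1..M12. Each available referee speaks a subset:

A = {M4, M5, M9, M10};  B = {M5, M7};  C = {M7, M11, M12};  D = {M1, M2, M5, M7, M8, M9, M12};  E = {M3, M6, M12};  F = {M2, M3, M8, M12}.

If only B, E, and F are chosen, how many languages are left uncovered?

5

Union of B, E, F = {M2, M3, M5, M6, M7, M8, M12}.
Not covered: M1, M4, M9, M10, M11 — 5 languages.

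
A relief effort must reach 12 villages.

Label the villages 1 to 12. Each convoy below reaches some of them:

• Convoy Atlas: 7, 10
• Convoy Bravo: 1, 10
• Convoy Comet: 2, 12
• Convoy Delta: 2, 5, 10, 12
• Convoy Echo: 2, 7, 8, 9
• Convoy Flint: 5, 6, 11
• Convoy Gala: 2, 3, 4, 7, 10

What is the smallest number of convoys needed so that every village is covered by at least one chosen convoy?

5

Take {Bravo, Comet, Echo, Flint, Gala}. Their union is {1, 2, 3, 4, 5, 6, 7, 8, 9, 10, 11, 12}, which is all 12 villages.
No 4 of the 7 convoys cover everything (all 35 combinations miss at least one village), so 5 is optimal.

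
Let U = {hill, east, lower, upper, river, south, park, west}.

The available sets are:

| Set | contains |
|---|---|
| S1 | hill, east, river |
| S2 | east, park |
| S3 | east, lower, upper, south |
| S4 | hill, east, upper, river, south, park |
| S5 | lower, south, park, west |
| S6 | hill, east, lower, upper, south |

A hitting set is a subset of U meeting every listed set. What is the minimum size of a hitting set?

The 2 points {east, west} hit every set.
The sets S1, S5 are pairwise disjoint, so any hitting set needs a separate point for each — at least 2. Hence 2 is optimal.

2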